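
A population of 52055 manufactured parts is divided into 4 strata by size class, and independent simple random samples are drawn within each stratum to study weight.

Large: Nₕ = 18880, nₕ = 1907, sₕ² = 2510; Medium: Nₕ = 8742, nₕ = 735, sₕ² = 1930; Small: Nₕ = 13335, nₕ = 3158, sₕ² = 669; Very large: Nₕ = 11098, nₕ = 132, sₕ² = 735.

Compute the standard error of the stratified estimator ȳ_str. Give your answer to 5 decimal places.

Var(ȳ_str) = Σₕ Wₕ²(1 − fₕ)sₕ²/nₕ with Wₕ = Nₕ/N, N = 52055.
Large: Wₕ = 0.36269331; term = 0.36269331²·(1 − 0.10100636)·2510/1907 = 0.15565344.
Medium: Wₕ = 0.16793776; term = 0.16793776²·(1 − 0.08407687)·1930/735 = 0.067830606.
Small: Wₕ = 0.25617136; term = 0.25617136²·(1 − 0.23682040)·669/3158 = 0.01060967.
Very large: Wₕ = 0.21319758; term = 0.21319758²·(1 − 0.01189403)·735/132 = 0.25008144.
Sum = 0.48417516.
SE = √(0.48417516) = 0.69583.

0.69583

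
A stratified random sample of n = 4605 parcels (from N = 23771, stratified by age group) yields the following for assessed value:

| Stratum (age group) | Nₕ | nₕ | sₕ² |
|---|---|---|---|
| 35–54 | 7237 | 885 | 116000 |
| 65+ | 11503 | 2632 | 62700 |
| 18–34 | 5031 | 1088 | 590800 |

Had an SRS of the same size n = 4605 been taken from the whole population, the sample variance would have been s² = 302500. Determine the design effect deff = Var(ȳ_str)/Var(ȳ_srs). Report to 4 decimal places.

Var(ȳ_str) = Σ Wₕ²(1−fₕ)sₕ²/nₕ with Wₕ = Nₕ/23771:
  35–54: (7237/23771)²·(1−885/7237)·116000/885 = 10.663232
  65+: (11503/23771)²·(1−2632/11503)·62700/2632 = 4.3020004
  18–34: (5031/23771)²·(1−1088/5031)·590800/1088 = 19.063287
  → Var(ȳ_str) = 34.028519.
Var(ȳ_srs) = (1 − 4605/23771)·302500/4605 = 52.963878.
deff = 34.028519 / 52.963878 = 0.6425.

0.6425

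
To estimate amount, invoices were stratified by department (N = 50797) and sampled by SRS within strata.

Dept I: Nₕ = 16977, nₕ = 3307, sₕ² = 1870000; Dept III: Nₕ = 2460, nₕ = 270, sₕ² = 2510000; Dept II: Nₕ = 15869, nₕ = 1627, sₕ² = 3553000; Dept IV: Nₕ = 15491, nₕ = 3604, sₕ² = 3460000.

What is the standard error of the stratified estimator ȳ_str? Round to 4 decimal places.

Var(ȳ_str) = Σₕ Wₕ²(1 − fₕ)sₕ²/nₕ with Wₕ = Nₕ/N, N = 50797.
Dept I: Wₕ = 0.33421265; term = 0.33421265²·(1 − 0.19479296)·1870000/3307 = 50.858172.
Dept III: Wₕ = 0.04842806; term = 0.04842806²·(1 − 0.10975610)·2510000/270 = 19.409442.
Dept II: Wₕ = 0.31240034; term = 0.31240034²·(1 − 0.10252694)·3553000/1627 = 191.27229.
Dept IV: Wₕ = 0.30495895; term = 0.30495895²·(1 − 0.23265122)·3460000/3604 = 68.512041.
Sum = 330.05195.
SE = √(330.05195) = 18.1673.

18.1673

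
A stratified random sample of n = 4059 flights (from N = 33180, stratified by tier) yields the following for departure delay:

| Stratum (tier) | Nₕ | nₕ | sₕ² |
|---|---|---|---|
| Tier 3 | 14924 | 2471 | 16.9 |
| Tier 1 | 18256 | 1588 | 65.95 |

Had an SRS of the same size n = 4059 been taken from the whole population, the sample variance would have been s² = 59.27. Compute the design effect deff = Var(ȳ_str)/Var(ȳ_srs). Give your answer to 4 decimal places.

0.9858

Var(ȳ_str) = Σ Wₕ²(1−fₕ)sₕ²/nₕ with Wₕ = Nₕ/33180:
  Tier 3: (14924/33180)²·(1−2471/14924)·16.9/2471 = 0.0011545704
  Tier 1: (18256/33180)²·(1−1588/18256)·65.95/1588 = 0.01147891
  → Var(ȳ_str) = 0.01263348.
Var(ȳ_srs) = (1 − 4059/33180)·59.27/4059 = 0.012815802.
deff = 0.01263348 / 0.012815802 = 0.9858.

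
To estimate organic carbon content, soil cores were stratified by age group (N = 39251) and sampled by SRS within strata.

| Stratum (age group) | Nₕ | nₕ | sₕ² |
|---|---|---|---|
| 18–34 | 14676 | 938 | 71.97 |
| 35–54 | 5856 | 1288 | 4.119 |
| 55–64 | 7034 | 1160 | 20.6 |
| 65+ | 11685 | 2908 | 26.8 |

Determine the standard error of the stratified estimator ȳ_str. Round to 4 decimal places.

Var(ȳ_str) = Σₕ Wₕ²(1 − fₕ)sₕ²/nₕ with Wₕ = Nₕ/N, N = 39251.
18–34: Wₕ = 0.37390130; term = 0.37390130²·(1 − 0.06391387)·71.97/938 = 0.010041034.
35–54: Wₕ = 0.14919365; term = 0.14919365²·(1 − 0.21994536)·4.119/1288 = 5.5526671 × 10^-5.
55–64: Wₕ = 0.17920563; term = 0.17920563²·(1 − 0.16491328)·20.6/1160 = 4.7625998 × 10^-4.
65+: Wₕ = 0.29769942; term = 0.29769942²·(1 − 0.24886607)·26.8/2908 = 6.1349885 × 10^-4.
Sum = 0.01118632.
SE = √(0.01118632) = 0.1058.

0.1058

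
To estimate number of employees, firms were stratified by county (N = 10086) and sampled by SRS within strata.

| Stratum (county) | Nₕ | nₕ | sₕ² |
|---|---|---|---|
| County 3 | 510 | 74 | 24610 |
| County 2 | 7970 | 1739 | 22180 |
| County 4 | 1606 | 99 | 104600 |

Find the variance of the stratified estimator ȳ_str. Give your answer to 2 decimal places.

32.09

Var(ȳ_str) = Σₕ Wₕ²(1 − fₕ)sₕ²/nₕ with Wₕ = Nₕ/N, N = 10086.
County 3: Wₕ = 0.05056514; term = 0.05056514²·(1 − 0.14509804)·24610/74 = 0.72694011.
County 2: Wₕ = 0.79020424; term = 0.79020424²·(1 − 0.21819322)·22180/1739 = 6.2264443.
County 4: Wₕ = 0.15923062; term = 0.15923062²·(1 − 0.06164384)·104600/99 = 25.137226.
Sum = 32.09061.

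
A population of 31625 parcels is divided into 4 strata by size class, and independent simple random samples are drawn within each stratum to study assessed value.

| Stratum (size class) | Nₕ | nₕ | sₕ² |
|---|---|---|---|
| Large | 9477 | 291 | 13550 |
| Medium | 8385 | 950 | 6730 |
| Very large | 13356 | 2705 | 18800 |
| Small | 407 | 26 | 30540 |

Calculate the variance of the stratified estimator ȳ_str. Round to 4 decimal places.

5.6653

Var(ȳ_str) = Σₕ Wₕ²(1 − fₕ)sₕ²/nₕ with Wₕ = Nₕ/N, N = 31625.
Large: Wₕ = 0.29966798; term = 0.29966798²·(1 − 0.03070592)·13550/291 = 4.0530556.
Medium: Wₕ = 0.26513834; term = 0.26513834²·(1 − 0.11329756)·6730/950 = 0.44158512.
Very large: Wₕ = 0.42232411; term = 0.42232411²·(1 − 0.20253070)·18800/2705 = 0.98854469.
Small: Wₕ = 0.01286957; term = 0.01286957²·(1 − 0.06388206)·30540/26 = 0.18211847.
Sum = 5.6653039.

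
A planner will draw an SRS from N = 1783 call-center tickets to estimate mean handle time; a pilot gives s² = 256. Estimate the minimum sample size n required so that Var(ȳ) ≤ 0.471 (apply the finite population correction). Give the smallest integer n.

Without fpc, n₀ = s²/D = 256/0.471 = 543.5244.
With fpc, (1 − n/N)·s²/n ≤ D requires n ≥ n₀/(1 + n₀/N) = 543.5244/(1 + 543.5244/1783) = 416.5458.
Rounding up, n = 417.

417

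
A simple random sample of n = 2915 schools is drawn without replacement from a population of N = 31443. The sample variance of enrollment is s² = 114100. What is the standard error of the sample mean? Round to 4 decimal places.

5.9593

Under SRS without replacement, Var(ȳ) = (1 − f)·s²/n with f = n/N = 2915/31443 = 0.09270744.
Var(ȳ) = (1 − 0.09270744)·114100/2915 = 0.90729256·39.142367 = 35.513578.
SE(ȳ) = √(35.513578) = 5.9593.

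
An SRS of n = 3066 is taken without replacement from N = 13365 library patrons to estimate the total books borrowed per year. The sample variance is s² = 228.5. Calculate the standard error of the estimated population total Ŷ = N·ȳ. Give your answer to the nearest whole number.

3203

Var(Ŷ) = N²·Var(ȳ) = N²·(1 − n/N)·s²/n.
f = 3066/13365 = 0.22940516; Var(ȳ) = 0.77059484·228.5/3066 = 0.057430176.
Var(Ŷ) = 13365² · 0.057430176 = 1.0258363 × 10^7.
SE(Ŷ) = √(1.0258363 × 10^7) = 3203.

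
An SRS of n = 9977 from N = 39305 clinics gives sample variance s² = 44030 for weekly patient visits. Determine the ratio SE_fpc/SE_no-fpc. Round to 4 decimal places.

f = n/N = 9977/39305 = 0.25383539.
SE_no-fpc = √(s²/n) = 2.1007499; SE_fpc = √((1−f)s²/n) = 1.814645.
Ratio = √(1−f) = 0.86380820.

0.8638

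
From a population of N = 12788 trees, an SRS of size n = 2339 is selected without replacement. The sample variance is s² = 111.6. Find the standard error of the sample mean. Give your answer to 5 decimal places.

0.19745

Under SRS without replacement, Var(ȳ) = (1 − f)·s²/n with f = n/N = 2339/12788 = 0.18290585.
Var(ȳ) = (1 − 0.18290585)·111.6/2339 = 0.81709415·0.047712698 = 0.038985766.
SE(ȳ) = √(0.038985766) = 0.19745.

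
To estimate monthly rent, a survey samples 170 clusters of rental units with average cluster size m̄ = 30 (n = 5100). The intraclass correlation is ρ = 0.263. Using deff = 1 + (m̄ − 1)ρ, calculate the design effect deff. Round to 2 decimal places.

deff = 1 + (30 − 1)·0.263 = 1 + 7.627 = 8.627.

8.63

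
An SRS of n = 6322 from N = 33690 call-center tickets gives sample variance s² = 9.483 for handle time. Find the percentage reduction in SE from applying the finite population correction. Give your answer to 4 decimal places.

f = n/N = 6322/33690 = 0.18765212.
SE_no-fpc = √(s²/n) = 0.038729833; SE_fpc = √((1−f)s²/n) = 0.034907332.
Ratio = √(1−f) = 0.90130343. Reduction = 100·(1 − 0.90130343) = 9.8697%.

9.8697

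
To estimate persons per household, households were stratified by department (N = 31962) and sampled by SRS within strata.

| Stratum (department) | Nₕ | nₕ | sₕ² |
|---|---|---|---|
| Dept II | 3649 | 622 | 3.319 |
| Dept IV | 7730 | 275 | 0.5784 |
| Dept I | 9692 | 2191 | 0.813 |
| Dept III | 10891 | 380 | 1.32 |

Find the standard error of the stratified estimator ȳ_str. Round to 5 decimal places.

Var(ȳ_str) = Σₕ Wₕ²(1 − fₕ)sₕ²/nₕ with Wₕ = Nₕ/N, N = 31962.
Dept II: Wₕ = 0.11416682; term = 0.11416682²·(1 − 0.17045766)·3.319/622 = 5.7694612 × 10^-5.
Dept IV: Wₕ = 0.24184970; term = 0.24184970²·(1 − 0.03557568)·0.5784/275 = 1.1864647 × 10^-4.
Dept I: Wₕ = 0.30323509; term = 0.30323509²·(1 − 0.22606273)·0.813/2191 = 2.6406622 × 10^-5.
Dept III: Wₕ = 0.34074839; term = 0.34074839²·(1 − 0.03489119)·1.32/380 = 3.8925503 × 10^-4.
Sum = 5.9200273 × 10^-4.
SE = √(5.9200273 × 10^-4) = 0.02433.

0.02433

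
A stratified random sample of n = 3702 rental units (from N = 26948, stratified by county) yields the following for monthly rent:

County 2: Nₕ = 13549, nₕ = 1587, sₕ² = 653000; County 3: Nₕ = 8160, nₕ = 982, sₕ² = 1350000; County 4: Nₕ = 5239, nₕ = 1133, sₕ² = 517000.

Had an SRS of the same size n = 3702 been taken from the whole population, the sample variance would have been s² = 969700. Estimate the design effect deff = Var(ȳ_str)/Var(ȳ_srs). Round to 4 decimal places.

Var(ȳ_str) = Σ Wₕ²(1−fₕ)sₕ²/nₕ with Wₕ = Nₕ/26948:
  County 2: (13549/26948)²·(1−1587/13549)·653000/1587 = 91.832037
  County 3: (8160/26948)²·(1−982/8160)·1350000/982 = 110.88245
  County 4: (5239/26948)²·(1−1133/5239)·517000/1133 = 13.516831
  → Var(ȳ_str) = 216.23132.
Var(ȳ_srs) = (1 − 3702/26948)·969700/3702 = 225.95537.
deff = 216.23132 / 225.95537 = 0.9570.

0.9570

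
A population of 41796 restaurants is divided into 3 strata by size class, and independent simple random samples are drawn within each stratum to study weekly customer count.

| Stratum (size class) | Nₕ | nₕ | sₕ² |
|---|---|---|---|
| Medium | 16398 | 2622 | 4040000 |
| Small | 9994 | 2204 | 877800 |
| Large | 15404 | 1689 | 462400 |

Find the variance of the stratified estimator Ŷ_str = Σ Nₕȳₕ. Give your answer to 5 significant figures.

4.3691 × 10^11

Var(Ŷ_str) = Σₕ Nₕ²(1 − fₕ)sₕ²/nₕ.
Medium: 16398²·(1 − 2622/16398)·4040000/2622 = 3.4806687 × 10^11.
Small: 9994²·(1 − 2204/9994)·877800/2204 = 3.1007074 × 10^10.
Large: 15404²·(1 − 1689/15404)·462400/1689 = 5.7838563 × 10^10.
Sum = 4.3691251 × 10^11.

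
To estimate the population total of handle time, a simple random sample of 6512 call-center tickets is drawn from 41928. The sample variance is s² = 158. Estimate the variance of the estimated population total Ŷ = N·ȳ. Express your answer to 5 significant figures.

Var(Ŷ) = N²·Var(ȳ) = N²·(1 − n/N)·s²/n.
f = 6512/41928 = 0.15531387; Var(ȳ) = 0.84468613·158/6512 = 0.020494534.
Var(Ŷ) = 41928² · 0.020494534 = 3.6028513 × 10^7.

3.6029 × 10^7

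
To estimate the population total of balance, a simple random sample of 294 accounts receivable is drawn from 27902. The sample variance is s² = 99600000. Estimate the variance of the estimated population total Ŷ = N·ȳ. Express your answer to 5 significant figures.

Var(Ŷ) = N²·Var(ȳ) = N²·(1 − n/N)·s²/n.
f = 294/27902 = 0.01053688; Var(ȳ) = 0.98946312·99600000/294 = 335205.87.
Var(Ŷ) = 27902² · 335205.87 = 2.6096501 × 10^14.

2.6097 × 10^14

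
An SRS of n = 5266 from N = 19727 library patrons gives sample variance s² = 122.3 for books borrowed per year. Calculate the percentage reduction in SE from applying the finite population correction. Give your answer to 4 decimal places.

f = n/N = 5266/19727 = 0.26694378.
SE_no-fpc = √(s²/n) = 0.15239573; SE_fpc = √((1−f)s²/n) = 0.13047925.
Ratio = √(1−f) = 0.85618702. Reduction = 100·(1 − 0.85618702) = 14.3813%.

14.3813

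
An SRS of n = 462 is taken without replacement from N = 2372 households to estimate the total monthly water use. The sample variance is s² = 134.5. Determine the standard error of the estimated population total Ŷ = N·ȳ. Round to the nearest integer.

Var(Ŷ) = N²·Var(ȳ) = N²·(1 − n/N)·s²/n.
f = 462/2372 = 0.19477234; Var(ȳ) = 0.80522766·134.5/462 = 0.23442234.
Var(Ŷ) = 2372² · 0.23442234 = 1.3189501 × 10^6.
SE(Ŷ) = √(1.3189501 × 10^6) = 1148.

1148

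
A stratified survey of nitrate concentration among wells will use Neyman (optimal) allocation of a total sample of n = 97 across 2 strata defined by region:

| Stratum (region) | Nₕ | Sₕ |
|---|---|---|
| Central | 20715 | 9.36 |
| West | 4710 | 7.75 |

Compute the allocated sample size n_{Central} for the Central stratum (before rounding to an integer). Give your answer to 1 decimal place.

81.6

Neyman allocation: nₕ = n·NₕSₕ / Σⱼ NⱼSⱼ.
Σ NⱼSⱼ = 20715·9.36 + 4710·7.75 = 230394.9.
n_{Central} = 97·20715·9.36 / 230394.9 = 81.6.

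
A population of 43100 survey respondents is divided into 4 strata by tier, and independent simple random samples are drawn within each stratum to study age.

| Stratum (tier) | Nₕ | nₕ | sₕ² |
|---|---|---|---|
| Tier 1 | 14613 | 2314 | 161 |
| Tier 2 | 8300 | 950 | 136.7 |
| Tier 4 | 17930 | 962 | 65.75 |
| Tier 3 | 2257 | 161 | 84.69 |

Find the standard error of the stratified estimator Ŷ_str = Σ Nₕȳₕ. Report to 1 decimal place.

Var(Ŷ_str) = Σₕ Nₕ²(1 − fₕ)sₕ²/nₕ.
Tier 1: 14613²·(1 − 2314/14613)·161/2314 = 1.2504655 × 10^7.
Tier 2: 8300²·(1 − 950/8300)·136.7/950 = 8.7782984 × 10^6.
Tier 4: 17930²·(1 − 962/17930)·65.75/962 = 2.0793693 × 10^7.
Tier 3: 2257²·(1 − 161/2257)·84.69/161 = 2.488451 × 10^6.
Sum = 4.4565097 × 10^7.
SE = √(4.4565097 × 10^7) = 6675.7.

6675.7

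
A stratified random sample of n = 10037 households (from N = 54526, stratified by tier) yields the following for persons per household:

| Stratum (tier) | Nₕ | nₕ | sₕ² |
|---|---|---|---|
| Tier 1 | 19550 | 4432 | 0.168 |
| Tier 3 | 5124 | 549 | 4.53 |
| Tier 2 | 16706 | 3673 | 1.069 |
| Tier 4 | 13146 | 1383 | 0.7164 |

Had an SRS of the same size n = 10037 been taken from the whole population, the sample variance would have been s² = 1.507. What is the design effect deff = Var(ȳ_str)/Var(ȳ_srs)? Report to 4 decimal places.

Var(ȳ_str) = Σ Wₕ²(1−fₕ)sₕ²/nₕ with Wₕ = Nₕ/54526:
  Tier 1: (19550/54526)²·(1−4432/19550)·0.168/4432 = 3.7682816 × 10^-6
  Tier 3: (5124/54526)²·(1−549/5124)·4.53/549 = 6.506071 × 10^-5
  Tier 2: (16706/54526)²·(1−3673/16706)·1.069/3673 = 2.1314069 × 10^-5
  Tier 4: (13146/54526)²·(1−1383/13146)·0.7164/1383 = 2.6942497 × 10^-5
  → Var(ȳ_str) = 1.1708556 × 10^-4.
Var(ȳ_srs) = (1 − 10037/54526)·1.507/10037 = 1.2250627 × 10^-4.
deff = (1.1708556 × 10^-4) / (1.2250627 × 10^-4) = 0.9558.

0.9558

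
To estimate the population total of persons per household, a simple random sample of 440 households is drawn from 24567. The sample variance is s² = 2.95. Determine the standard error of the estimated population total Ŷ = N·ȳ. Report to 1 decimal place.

1993.5

Var(Ŷ) = N²·Var(ȳ) = N²·(1 − n/N)·s²/n.
f = 440/24567 = 0.01791020; Var(ȳ) = 0.98208980·2.95/440 = 0.0065844657.
Var(Ŷ) = 24567² · 0.0065844657 = 3.9739719 × 10^6.
SE(Ŷ) = √(3.9739719 × 10^6) = 1993.5.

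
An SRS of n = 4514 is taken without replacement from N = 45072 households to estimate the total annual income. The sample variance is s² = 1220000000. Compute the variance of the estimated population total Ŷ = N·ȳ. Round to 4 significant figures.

4.941 × 10^14

Var(Ŷ) = N²·Var(ȳ) = N²·(1 − n/N)·s²/n.
f = 4514/45072 = 0.10015087; Var(ȳ) = 0.89984913·1220000000/4514 = 243202.47.
Var(Ŷ) = 45072² · 243202.47 = 4.9406221 × 10^14.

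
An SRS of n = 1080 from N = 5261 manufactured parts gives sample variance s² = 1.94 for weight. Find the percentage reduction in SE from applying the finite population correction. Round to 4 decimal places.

f = n/N = 1080/5261 = 0.20528417.
SE_no-fpc = √(s²/n) = 0.042382736; SE_fpc = √((1−f)s²/n) = 0.037782868.
Ratio = √(1−f) = 0.89146836. Reduction = 100·(1 − 0.89146836) = 10.8532%.

10.8532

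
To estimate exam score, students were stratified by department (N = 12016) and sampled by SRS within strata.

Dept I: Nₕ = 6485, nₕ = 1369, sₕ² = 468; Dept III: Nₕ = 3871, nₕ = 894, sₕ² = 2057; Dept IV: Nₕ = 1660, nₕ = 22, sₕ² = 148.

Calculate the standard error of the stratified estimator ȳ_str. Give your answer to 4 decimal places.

0.6236

Var(ȳ_str) = Σₕ Wₕ²(1 − fₕ)sₕ²/nₕ with Wₕ = Nₕ/N, N = 12016.
Dept I: Wₕ = 0.53969707; term = 0.53969707²·(1 − 0.21110254)·468/1369 = 0.078553055.
Dept III: Wₕ = 0.32215379; term = 0.32215379²·(1 − 0.23094808)·2057/894 = 0.18364493.
Dept IV: Wₕ = 0.13814913; term = 0.13814913²·(1 − 0.01325301)·148/22 = 0.12668966.
Sum = 0.38888765.
SE = √(0.38888765) = 0.6236.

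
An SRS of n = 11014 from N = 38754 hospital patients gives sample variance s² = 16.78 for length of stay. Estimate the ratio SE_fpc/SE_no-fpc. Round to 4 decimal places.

f = n/N = 11014/38754 = 0.28420292.
SE_no-fpc = √(s²/n) = 0.039032237; SE_fpc = √((1−f)s²/n) = 0.033023143.
Ratio = √(1−f) = 0.84604792.

0.8460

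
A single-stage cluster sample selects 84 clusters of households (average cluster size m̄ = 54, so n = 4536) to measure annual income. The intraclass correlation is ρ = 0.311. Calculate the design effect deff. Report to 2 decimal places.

17.48

deff = 1 + (54 − 1)·0.311 = 1 + 16.483 = 17.483.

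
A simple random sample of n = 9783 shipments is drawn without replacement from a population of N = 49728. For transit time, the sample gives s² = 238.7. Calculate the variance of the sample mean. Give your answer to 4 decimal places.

0.0196

Under SRS without replacement, Var(ȳ) = (1 − f)·s²/n with f = n/N = 9783/49728 = 0.19673021.
Var(ȳ) = (1 − 0.19673021)·238.7/9783 = 0.80326979·0.024399468 = 0.019599356.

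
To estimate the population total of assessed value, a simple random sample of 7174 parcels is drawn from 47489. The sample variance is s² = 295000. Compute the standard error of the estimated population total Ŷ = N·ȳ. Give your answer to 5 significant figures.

280580

Var(Ŷ) = N²·Var(ȳ) = N²·(1 − n/N)·s²/n.
f = 7174/47489 = 0.15106656; Var(ȳ) = 0.84893344·295000/7174 = 34.908749.
Var(Ŷ) = 47489² · 34.908749 = 7.872639 × 10^10.
SE(Ŷ) = √(7.872639 × 10^10) = 280580.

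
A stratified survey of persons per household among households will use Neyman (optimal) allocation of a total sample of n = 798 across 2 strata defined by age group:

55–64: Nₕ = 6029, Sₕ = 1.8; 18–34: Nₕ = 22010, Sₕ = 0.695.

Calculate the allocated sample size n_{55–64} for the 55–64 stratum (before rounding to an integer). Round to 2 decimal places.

331.18

Neyman allocation: nₕ = n·NₕSₕ / Σⱼ NⱼSⱼ.
Σ NⱼSⱼ = 6029·1.8 + 22010·0.695 = 26149.15.
n_{55–64} = 798·6029·1.8 / 26149.15 = 331.18.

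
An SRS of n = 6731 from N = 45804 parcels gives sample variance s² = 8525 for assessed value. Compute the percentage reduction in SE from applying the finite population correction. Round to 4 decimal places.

f = n/N = 6731/45804 = 0.14695223.
SE_no-fpc = √(s²/n) = 1.1254013; SE_fpc = √((1−f)s²/n) = 1.0394272.
Ratio = √(1−f) = 0.92360585. Reduction = 100·(1 − 0.92360585) = 7.6394%.

7.6394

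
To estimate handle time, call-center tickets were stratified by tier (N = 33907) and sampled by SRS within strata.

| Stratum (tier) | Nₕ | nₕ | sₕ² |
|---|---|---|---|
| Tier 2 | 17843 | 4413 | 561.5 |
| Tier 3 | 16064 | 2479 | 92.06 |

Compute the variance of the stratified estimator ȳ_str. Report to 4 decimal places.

Var(ȳ_str) = Σₕ Wₕ²(1 − fₕ)sₕ²/nₕ with Wₕ = Nₕ/N, N = 33907.
Tier 2: Wₕ = 0.52623352; term = 0.52623352²·(1 − 0.24732388)·561.5/4413 = 0.026520456.
Tier 3: Wₕ = 0.47376648; term = 0.47376648²·(1 − 0.15432022)·92.06/2479 = 0.007049025.
Sum = 0.033569481.

0.0336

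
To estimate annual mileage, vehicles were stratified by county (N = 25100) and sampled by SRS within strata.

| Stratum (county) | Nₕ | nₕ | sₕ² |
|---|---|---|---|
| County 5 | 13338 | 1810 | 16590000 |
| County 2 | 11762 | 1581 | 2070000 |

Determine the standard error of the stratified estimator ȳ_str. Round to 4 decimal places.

Var(ȳ_str) = Σₕ Wₕ²(1 − fₕ)sₕ²/nₕ with Wₕ = Nₕ/N, N = 25100.
County 5: Wₕ = 0.53139442; term = 0.53139442²·(1 − 0.13570250)·16590000/1810 = 2236.9952.
County 2: Wₕ = 0.46860558; term = 0.46860558²·(1 − 0.13441592)·2070000/1581 = 248.86433.
Sum = 2485.8595.
SE = √(2485.8595) = 49.8584.

49.8584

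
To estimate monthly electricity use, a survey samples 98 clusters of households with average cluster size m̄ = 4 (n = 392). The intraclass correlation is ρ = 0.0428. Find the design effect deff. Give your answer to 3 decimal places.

deff = 1 + (4 − 1)·0.0428 = 1 + 0.1284 = 1.1284.

1.128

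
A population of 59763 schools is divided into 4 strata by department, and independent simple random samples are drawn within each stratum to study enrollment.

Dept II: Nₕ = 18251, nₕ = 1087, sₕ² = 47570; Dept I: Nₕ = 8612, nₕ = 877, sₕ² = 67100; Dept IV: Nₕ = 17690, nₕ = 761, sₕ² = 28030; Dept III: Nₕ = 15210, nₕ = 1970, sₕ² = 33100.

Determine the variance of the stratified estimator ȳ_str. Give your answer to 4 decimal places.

9.3011

Var(ȳ_str) = Σₕ Wₕ²(1 − fₕ)sₕ²/nₕ with Wₕ = Nₕ/N, N = 59763.
Dept II: Wₕ = 0.30538962; term = 0.30538962²·(1 − 0.05955838)·47570/1087 = 3.8383449.
Dept I: Wₕ = 0.14410254; term = 0.14410254²·(1 − 0.10183465)·67100/877 = 1.4269951.
Dept IV: Wₕ = 0.29600254; term = 0.29600254²·(1 − 0.04301865)·28030/761 = 3.0883947.
Dept III: Wₕ = 0.25450530; term = 0.25450530²·(1 − 0.12952005)·33100/1970 = 0.94735813.
Sum = 9.3010928.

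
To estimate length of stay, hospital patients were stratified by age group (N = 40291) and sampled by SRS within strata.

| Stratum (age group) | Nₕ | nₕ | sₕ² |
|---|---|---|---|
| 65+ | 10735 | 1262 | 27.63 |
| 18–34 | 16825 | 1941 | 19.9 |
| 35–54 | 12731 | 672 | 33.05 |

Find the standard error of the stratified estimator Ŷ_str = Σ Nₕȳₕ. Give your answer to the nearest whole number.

3513

Var(Ŷ_str) = Σₕ Nₕ²(1 − fₕ)sₕ²/nₕ.
65+: 10735²·(1 − 1262/10735)·27.63/1262 = 2.2264406 × 10^6.
18–34: 16825²·(1 − 1941/16825)·19.9/1941 = 2.5674517 × 10^6.
35–54: 12731²·(1 − 672/12731)·33.05/672 = 7.5505051 × 10^6.
Sum = 1.2344397 × 10^7.
SE = √(1.2344397 × 10^7) = 3513.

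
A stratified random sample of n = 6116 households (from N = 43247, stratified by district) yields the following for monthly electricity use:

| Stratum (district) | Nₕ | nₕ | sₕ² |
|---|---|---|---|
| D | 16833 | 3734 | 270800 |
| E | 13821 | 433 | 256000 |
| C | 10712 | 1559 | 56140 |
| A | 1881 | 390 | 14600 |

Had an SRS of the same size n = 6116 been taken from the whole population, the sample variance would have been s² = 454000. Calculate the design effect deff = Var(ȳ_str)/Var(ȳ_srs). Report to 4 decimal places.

1.0824

Var(ȳ_str) = Σ Wₕ²(1−fₕ)sₕ²/nₕ with Wₕ = Nₕ/43247:
  D: (16833/43247)²·(1−3734/16833)·270800/3734 = 8.5499198
  E: (13821/43247)²·(1−433/13821)·256000/433 = 58.491838
  C: (10712/43247)²·(1−1559/10712)·56140/1559 = 1.8877668
  A: (1881/43247)²·(1−390/1881)·14600/390 = 0.056136162
  → Var(ȳ_str) = 68.985661.
Var(ȳ_srs) = (1 − 6116/43247)·454000/6116 = 63.733686.
deff = 68.985661 / 63.733686 = 1.0824.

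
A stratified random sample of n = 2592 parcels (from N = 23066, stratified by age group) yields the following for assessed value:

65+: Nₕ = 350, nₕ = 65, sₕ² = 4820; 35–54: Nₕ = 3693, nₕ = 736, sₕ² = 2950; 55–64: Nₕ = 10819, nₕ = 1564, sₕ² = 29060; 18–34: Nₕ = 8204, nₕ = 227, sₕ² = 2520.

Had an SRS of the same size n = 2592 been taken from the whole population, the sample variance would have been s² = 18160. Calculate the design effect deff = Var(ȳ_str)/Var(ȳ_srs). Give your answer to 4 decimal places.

0.7973

Var(ȳ_str) = Σ Wₕ²(1−fₕ)sₕ²/nₕ with Wₕ = Nₕ/23066:
  65+: (350/23066)²·(1−65/350)·4820/65 = 0.013902792
  35–54: (3693/23066)²·(1−736/3693)·2950/736 = 0.082267871
  55–64: (10819/23066)²·(1−1564/10819)·29060/1564 = 3.4968567
  18–34: (8204/23066)²·(1−227/8204)·2520/227 = 1.3655115
  → Var(ȳ_str) = 4.9585389.
Var(ȳ_srs) = (1 − 2592/23066)·18160/2592 = 6.2188668.
deff = 4.9585389 / 6.2188668 = 0.7973.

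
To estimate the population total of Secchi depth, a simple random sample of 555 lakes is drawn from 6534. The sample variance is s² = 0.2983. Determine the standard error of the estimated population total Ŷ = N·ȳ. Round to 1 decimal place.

144.9

Var(Ŷ) = N²·Var(ȳ) = N²·(1 − n/N)·s²/n.
f = 555/6534 = 0.08494031; Var(ȳ) = 0.91505969·0.2983/555 = 4.9182397 × 10^-4.
Var(Ŷ) = 6534² · (4.9182397 × 10^-4) = 20997.517.
SE(Ŷ) = √(20997.517) = 144.9.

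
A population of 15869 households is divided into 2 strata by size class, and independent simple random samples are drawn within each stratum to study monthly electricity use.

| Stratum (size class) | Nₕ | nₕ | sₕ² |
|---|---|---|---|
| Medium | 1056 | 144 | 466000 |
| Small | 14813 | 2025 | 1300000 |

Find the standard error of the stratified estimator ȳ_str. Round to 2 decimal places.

22.25

Var(ȳ_str) = Σₕ Wₕ²(1 − fₕ)sₕ²/nₕ with Wₕ = Nₕ/N, N = 15869.
Medium: Wₕ = 0.06654484; term = 0.06654484²·(1 − 0.13636364)·466000/144 = 12.376079.
Small: Wₕ = 0.93345516; term = 0.93345516²·(1 − 0.13670425)·1300000/2025 = 482.90851.
Sum = 495.28459.
SE = √(495.28459) = 22.25.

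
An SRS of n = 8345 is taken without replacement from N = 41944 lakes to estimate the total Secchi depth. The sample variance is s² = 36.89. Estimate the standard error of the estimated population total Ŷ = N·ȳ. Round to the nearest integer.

Var(Ŷ) = N²·Var(ȳ) = N²·(1 − n/N)·s²/n.
f = 8345/41944 = 0.19895575; Var(ȳ) = 0.80104425·36.89/8345 = 0.0035411051.
Var(Ŷ) = 41944² · 0.0035411051 = 6.2298631 × 10^6.
SE(Ŷ) = √(6.2298631 × 10^6) = 2496.

2496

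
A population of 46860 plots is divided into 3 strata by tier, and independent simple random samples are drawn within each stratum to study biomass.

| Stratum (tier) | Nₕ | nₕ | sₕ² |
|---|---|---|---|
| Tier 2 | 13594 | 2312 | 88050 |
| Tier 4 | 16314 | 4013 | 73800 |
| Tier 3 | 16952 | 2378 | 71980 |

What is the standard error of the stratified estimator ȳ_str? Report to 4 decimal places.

Var(ȳ_str) = Σₕ Wₕ²(1 − fₕ)sₕ²/nₕ with Wₕ = Nₕ/N, N = 46860.
Tier 2: Wₕ = 0.29009816; term = 0.29009816²·(1 − 0.17007503)·88050/2312 = 2.6599307.
Tier 4: Wₕ = 0.34814341; term = 0.34814341²·(1 − 0.24598504)·73800/4013 = 1.6806741.
Tier 3: Wₕ = 0.36175843; term = 0.36175843²·(1 − 0.14027843)·71980/2378 = 3.4056117.
Sum = 7.7462165.
SE = √(7.7462165) = 2.7832.

2.7832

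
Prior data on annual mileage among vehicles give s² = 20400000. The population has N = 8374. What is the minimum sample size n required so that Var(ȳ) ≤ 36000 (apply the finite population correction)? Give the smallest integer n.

Without fpc, n₀ = s²/D = 20400000/36000 = 566.6667.
With fpc, (1 − n/N)·s²/n ≤ D requires n ≥ n₀/(1 + n₀/N) = 566.6667/(1 + 566.6667/8374) = 530.7509.
Rounding up, n = 531.

531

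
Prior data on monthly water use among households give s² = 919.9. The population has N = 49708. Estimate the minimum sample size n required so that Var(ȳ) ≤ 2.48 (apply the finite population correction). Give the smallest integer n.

369

Without fpc, n₀ = s²/D = 919.9/2.48 = 370.9274.
With fpc, (1 − n/N)·s²/n ≤ D requires n ≥ n₀/(1 + n₀/N) = 370.9274/(1 + 370.9274/49708) = 368.1800.
Rounding up, n = 369.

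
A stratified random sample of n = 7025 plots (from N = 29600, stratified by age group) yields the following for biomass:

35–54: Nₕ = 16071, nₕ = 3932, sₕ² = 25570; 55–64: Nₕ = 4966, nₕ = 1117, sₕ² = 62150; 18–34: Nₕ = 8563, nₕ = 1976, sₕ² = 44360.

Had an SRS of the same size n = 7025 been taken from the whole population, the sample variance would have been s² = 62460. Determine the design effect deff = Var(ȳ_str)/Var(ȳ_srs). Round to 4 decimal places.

0.6057

Var(ȳ_str) = Σ Wₕ²(1−fₕ)sₕ²/nₕ with Wₕ = Nₕ/29600:
  35–54: (16071/29600)²·(1−3932/16071)·25570/3932 = 1.4479702
  55–64: (4966/29600)²·(1−1117/4966)·62150/1117 = 1.2138336
  18–34: (8563/29600)²·(1−1976/8563)·44360/1976 = 1.4452227
  → Var(ȳ_str) = 4.1070265.
Var(ȳ_srs) = (1 − 7025/29600)·62460/7025 = 6.7809681.
deff = 4.1070265 / 6.7809681 = 0.6057.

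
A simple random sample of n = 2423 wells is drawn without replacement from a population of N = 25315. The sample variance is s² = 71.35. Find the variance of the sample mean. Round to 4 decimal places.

0.0266

Under SRS without replacement, Var(ȳ) = (1 − f)·s²/n with f = n/N = 2423/25315 = 0.09571400.
Var(ȳ) = (1 − 0.09571400)·71.35/2423 = 0.90428600·0.029446967 = 0.02662848.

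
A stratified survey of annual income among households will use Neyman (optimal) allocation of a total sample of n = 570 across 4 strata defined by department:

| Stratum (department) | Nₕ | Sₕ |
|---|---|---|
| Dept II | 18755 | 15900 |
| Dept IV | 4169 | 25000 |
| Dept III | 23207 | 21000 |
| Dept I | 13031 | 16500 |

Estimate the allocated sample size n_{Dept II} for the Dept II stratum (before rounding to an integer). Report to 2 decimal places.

Neyman allocation: nₕ = n·NₕSₕ / Σⱼ NⱼSⱼ.
Σ NⱼSⱼ = 18755·15900 + 4169·25000 + 23207·21000 + 13031·16500 = 1.104788 × 10^9.
n_{Dept II} = 570·18755·15900 / (1.104788 × 10^9) = 153.85.

153.85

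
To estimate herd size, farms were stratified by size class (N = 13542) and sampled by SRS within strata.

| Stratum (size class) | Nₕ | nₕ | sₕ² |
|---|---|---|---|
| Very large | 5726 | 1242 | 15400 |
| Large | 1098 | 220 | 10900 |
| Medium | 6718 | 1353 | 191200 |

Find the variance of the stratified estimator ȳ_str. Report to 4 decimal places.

Var(ȳ_str) = Σₕ Wₕ²(1 − fₕ)sₕ²/nₕ with Wₕ = Nₕ/N, N = 13542.
Very large: Wₕ = 0.42283267; term = 0.42283267²·(1 − 0.21690534)·15400/1242 = 1.7360029.
Large: Wₕ = 0.08108108; term = 0.08108108²·(1 − 0.20036430)·10900/220 = 0.26045641.
Medium: Wₕ = 0.49608625; term = 0.49608625²·(1 − 0.20139923)·191200/1353 = 27.773729.
Sum = 29.770188.

29.7702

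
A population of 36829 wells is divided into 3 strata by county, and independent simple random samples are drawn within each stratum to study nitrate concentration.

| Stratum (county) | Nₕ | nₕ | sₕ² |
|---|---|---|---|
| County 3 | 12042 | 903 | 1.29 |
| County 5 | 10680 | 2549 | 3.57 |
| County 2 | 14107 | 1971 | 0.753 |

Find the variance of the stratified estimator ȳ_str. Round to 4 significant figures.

2.792 × 10^-4

Var(ȳ_str) = Σₕ Wₕ²(1 − fₕ)sₕ²/nₕ with Wₕ = Nₕ/N, N = 36829.
County 3: Wₕ = 0.32697059; term = 0.32697059²·(1 − 0.07498754)·1.29/903 = 1.4127553 × 10^-4.
County 5: Wₕ = 0.28998887; term = 0.28998887²·(1 − 0.23867041)·3.57/2549 = 8.9667227 × 10^-5.
County 2: Wₕ = 0.38304054; term = 0.38304054²·(1 − 0.13971787)·0.753/1971 = 4.822128 × 10^-5.
Sum = 2.7916404 × 10^-4.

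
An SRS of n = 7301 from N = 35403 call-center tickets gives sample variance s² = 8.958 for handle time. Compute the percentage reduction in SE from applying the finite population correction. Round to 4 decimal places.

f = n/N = 7301/35403 = 0.20622546.
SE_no-fpc = √(s²/n) = 0.03502792; SE_fpc = √((1−f)s²/n) = 0.031207784.
Ratio = √(1−f) = 0.89094026. Reduction = 100·(1 − 0.89094026) = 10.9060%.

10.9060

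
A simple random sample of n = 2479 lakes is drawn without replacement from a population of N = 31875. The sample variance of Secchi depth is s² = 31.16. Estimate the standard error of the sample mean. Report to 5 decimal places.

Under SRS without replacement, Var(ȳ) = (1 − f)·s²/n with f = n/N = 2479/31875 = 0.07777255.
Var(ȳ) = (1 − 0.07777255)·31.16/2479 = 0.92222745·0.012569585 = 0.011592016.
SE(ȳ) = √(0.011592016) = 0.10767.

0.10767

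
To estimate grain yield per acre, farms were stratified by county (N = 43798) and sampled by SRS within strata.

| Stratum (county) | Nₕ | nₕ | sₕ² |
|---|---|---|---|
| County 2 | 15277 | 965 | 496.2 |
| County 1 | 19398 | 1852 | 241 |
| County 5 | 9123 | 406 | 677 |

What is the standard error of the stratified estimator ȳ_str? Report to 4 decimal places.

Var(ȳ_str) = Σₕ Wₕ²(1 − fₕ)sₕ²/nₕ with Wₕ = Nₕ/N, N = 43798.
County 2: Wₕ = 0.34880588; term = 0.34880588²·(1 − 0.06316685)·496.2/965 = 0.058608323.
County 1: Wₕ = 0.44289694; term = 0.44289694²·(1 − 0.09547376)·241/1852 = 0.023088865.
County 5: Wₕ = 0.20829718; term = 0.20829718²·(1 − 0.04450290)·677/406 = 0.069128765.
Sum = 0.15082595.
SE = √(0.15082595) = 0.3884.

0.3884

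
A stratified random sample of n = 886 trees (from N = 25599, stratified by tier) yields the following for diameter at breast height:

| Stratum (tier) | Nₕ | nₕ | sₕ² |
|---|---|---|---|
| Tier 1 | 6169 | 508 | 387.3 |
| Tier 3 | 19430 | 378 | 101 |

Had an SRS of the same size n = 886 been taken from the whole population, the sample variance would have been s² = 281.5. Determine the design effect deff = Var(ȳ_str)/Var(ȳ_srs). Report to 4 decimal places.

0.6246

Var(ȳ_str) = Σ Wₕ²(1−fₕ)sₕ²/nₕ with Wₕ = Nₕ/25599:
  Tier 1: (6169/25599)²·(1−508/6169)·387.3/508 = 0.040629896
  Tier 3: (19430/25599)²·(1−378/19430)·101/378 = 0.15093743
  → Var(ȳ_str) = 0.19156733.
Var(ȳ_srs) = (1 − 886/25599)·281.5/886 = 0.30672357.
deff = 0.19156733 / 0.30672357 = 0.6246.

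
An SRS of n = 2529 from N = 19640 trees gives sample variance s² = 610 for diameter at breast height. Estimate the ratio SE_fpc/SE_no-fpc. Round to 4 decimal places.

0.9334

f = n/N = 2529/19640 = 0.12876782.
SE_no-fpc = √(s²/n) = 0.49112326; SE_fpc = √((1−f)s²/n) = 0.45841356.
Ratio = √(1−f) = 0.93339819.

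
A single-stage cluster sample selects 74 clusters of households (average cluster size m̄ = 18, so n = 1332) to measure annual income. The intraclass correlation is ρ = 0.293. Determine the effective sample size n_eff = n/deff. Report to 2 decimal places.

deff = 1 + (18 − 1)·0.293 = 1 + 4.981 = 5.981.
n_eff = 1332 / 5.981 = 222.71.

222.71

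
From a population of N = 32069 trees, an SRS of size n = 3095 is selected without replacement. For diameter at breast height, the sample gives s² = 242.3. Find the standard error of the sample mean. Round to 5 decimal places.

Under SRS without replacement, Var(ȳ) = (1 − f)·s²/n with f = n/N = 3095/32069 = 0.09651065.
Var(ȳ) = (1 − 0.09651065)·242.3/3095 = 0.90348935·0.078287561 = 0.070731977.
SE(ȳ) = √(0.070731977) = 0.26595.

0.26595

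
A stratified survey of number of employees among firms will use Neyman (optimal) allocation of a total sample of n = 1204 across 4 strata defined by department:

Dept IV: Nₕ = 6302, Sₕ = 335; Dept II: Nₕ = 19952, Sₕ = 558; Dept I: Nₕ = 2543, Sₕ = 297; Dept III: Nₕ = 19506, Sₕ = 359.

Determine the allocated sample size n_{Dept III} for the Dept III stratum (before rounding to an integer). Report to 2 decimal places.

401.44

Neyman allocation: nₕ = n·NₕSₕ / Σⱼ NⱼSⱼ.
Σ NⱼSⱼ = 6302·335 + 19952·558 + 2543·297 + 19506·359 = 2.1002311 × 10^7.
n_{Dept III} = 1204·19506·359 / (2.1002311 × 10^7) = 401.44.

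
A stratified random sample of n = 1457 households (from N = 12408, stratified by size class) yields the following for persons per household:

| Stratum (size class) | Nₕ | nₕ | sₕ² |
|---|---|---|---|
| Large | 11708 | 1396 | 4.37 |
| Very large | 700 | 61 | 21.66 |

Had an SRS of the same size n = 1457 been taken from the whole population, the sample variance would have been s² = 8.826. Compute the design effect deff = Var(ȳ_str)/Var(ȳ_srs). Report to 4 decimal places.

0.6521

Var(ȳ_str) = Σ Wₕ²(1−fₕ)sₕ²/nₕ with Wₕ = Nₕ/12408:
  Large: (11708/12408)²·(1−1396/11708)·4.37/1396 = 0.002454811
  Very large: (700/12408)²·(1−61/700)·21.66/61 = 0.00103163
  → Var(ȳ_str) = 0.003486441.
Var(ȳ_srs) = (1 − 1457/12408)·8.826/1457 = 0.0053463374.
deff = 0.003486441 / 0.0053463374 = 0.6521.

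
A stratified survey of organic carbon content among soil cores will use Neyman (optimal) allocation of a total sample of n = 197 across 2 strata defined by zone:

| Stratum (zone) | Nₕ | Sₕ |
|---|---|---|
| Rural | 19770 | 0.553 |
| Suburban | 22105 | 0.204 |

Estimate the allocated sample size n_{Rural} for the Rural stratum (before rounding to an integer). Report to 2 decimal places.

Neyman allocation: nₕ = n·NₕSₕ / Σⱼ NⱼSⱼ.
Σ NⱼSⱼ = 19770·0.553 + 22105·0.204 = 15442.23.
n_{Rural} = 197·19770·0.553 / 15442.23 = 139.47.

139.47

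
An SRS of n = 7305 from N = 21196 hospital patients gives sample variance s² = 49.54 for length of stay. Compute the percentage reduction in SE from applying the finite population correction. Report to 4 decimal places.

f = n/N = 7305/21196 = 0.34464050.
SE_no-fpc = √(s²/n) = 0.082350813; SE_fpc = √((1−f)s²/n) = 0.066666506.
Ratio = √(1−f) = 0.80954277. Reduction = 100·(1 − 0.80954277) = 19.0457%.

19.0457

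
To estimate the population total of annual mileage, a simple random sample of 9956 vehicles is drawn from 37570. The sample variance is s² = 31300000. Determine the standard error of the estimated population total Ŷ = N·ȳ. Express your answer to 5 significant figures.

1.8060 × 10^6

Var(Ŷ) = N²·Var(ȳ) = N²·(1 − n/N)·s²/n.
f = 9956/37570 = 0.26499867; Var(ȳ) = 0.73500133·31300000/9956 = 2310.7213.
Var(Ŷ) = 37570² · 2310.7213 = 3.2615944 × 10^12.
SE(Ŷ) = √(3.2615944 × 10^12) = 1.8060 × 10^6.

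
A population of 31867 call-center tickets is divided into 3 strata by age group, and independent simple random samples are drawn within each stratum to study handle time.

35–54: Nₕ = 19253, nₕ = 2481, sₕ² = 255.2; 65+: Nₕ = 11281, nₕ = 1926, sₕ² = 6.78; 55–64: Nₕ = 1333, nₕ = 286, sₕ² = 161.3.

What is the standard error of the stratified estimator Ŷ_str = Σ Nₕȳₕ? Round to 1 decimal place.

5862.9

Var(Ŷ_str) = Σₕ Nₕ²(1 − fₕ)sₕ²/nₕ.
35–54: 19253²·(1 − 2481/19253)·255.2/2481 = 3.3215223 × 10^7.
65+: 11281²·(1 − 1926/11281)·6.78/1926 = 371505.12.
55–64: 1333²·(1 − 286/1333)·161.3/286 = 787127.64.
Sum = 3.4373856 × 10^7.
SE = √(3.4373856 × 10^7) = 5862.9.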